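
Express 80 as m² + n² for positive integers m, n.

We need to find integers m, n > 0 such that m² + n² = 80.
Trying m = 4: n² = 80 - 4² = 80 - 16 = 64
n = 8
Check: 4² + 8² = 16 + 64 = 80 ✓

80 = 4² + 8²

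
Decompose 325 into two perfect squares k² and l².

We need to find integers k, l > 0 such that k² + l² = 325.
Trying k = 1: l² = 325 - 1² = 325 - 1 = 324
l = 18
Check: 1² + 18² = 1 + 324 = 325 ✓

325 = 1² + 18²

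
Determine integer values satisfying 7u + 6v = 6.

Step 1: Check solvability.
gcd(7, 6) = 1
Since 1 divides 6, solutions exist.

Step 2: Apply extended Euclidean algorithm to find gcd.
We find integers such that 7*x0 + 6*y0 = 1

Step 3: Scale the particular solution.
Multiply by 6/1 = 6:
u = 6, v = -6

Step 4: Verify.
7*(6) + 6*(-6) = 6 = 6 ✓

u = 6, v = -6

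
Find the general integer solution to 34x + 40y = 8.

Step 1: Compute gcd(34, 40) = 2.
Since 2 divides 8, solutions exist.

Step 2: Find a particular solution using extended Euclidean algorithm.
We get x₀ = -28, y₀ = 24.
Check: 34*-28 + 40*24 = 8 = 8 ✓

Step 3: Write the general solution.
x = -28 + (40/2)t = -28 + 20t
y = 24 - (34/2)t = 24 - 17t
for any integer t.

x = -28 + 20t, y = 24 - 17t for integer t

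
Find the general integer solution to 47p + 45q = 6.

Step 1: Compute gcd(47, 45) = 1.
Since 1 divides 6, solutions exist.

Step 2: Find a particular solution using extended Euclidean algorithm.
We get p₀ = -132, q₀ = 138.
Check: 47*-132 + 45*138 = 6 = 6 ✓

Step 3: Write the general solution.
p = -132 + (45/1)t = -132 + 45t
q = 138 - (47/1)t = 138 - 47t
for any integer t.

p = -132 + 45t, q = 138 - 47t for integer t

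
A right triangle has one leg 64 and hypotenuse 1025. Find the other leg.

a² = c² - b² = 1050625 - 4096 = 1046529
a = 1023

1023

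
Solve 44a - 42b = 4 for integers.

Step 1: Check solvability.
gcd(44, 42) = 2
Since 2 divides 4, solutions exist.

Step 2: Apply extended Euclidean algorithm to find gcd.
We find integers such that 44*x0 + 42*y0 = 2

Step 3: Scale the particular solution.
Multiply by 4/2 = 2:
a = 2, b = 2

Step 4: Verify.
44*(2) - 42*(2) = 4 = 4 ✓

a = 2, b = 2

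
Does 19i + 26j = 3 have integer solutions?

Step 1: Compute gcd(19, 26).
gcd(19, 26) = 1

Step 2: Check divisibility.
Does 1 divide 3? 3 = 1 x 3, so yes.

By the theorem on linear Diophantine equations, 19i + 26j = 3 has integer solutions if and only if gcd(19, 26) divides 3. Since 1 | 3, solutions exist.

Yes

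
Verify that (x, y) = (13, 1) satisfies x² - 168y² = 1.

Compute x² = 13² = 169
Compute 168y² = 168·1² = 168·1 = 168
x² - 168y² = 169 - 168 = 1
Since this equals 1, (13, 1) is a solution.

Yes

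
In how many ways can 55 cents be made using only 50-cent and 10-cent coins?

We need non-negative integers (x, y) with 50x + 10y = 55.
For each x from 0 to 1, check if (55 - 50x) is a non-negative multiple of 10.
Solutions (x, y): none
Count: 0

0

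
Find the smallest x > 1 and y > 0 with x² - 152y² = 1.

We seek the smallest positive integers (x, y) with x² - 152y² = 1, i.e., x² = 152y² + 1.
Try successive y values:
y = 1: x² = 152·1² + 1 = 153, not a perfect square
y = 2: x² = 152·2² + 1 = 609, not a perfect square
y = 3: x² = 152·3² + 1 = 1369, x = 37 ✓

Verify: 37² - 152·3² = 1369 - 1368 = 1 ✓

x = 37, y = 3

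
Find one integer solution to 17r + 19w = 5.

Step 1: Check solvability.
gcd(17, 19) = 1
Since 1 divides 5, solutions exist.

Step 2: Apply extended Euclidean algorithm to find gcd.
We find integers such that 17*x0 + 19*y0 = 1

Step 3: Scale the particular solution.
Multiply by 5/1 = 5:
r = 45, w = -40

Step 4: Verify.
17*(45) + 19*(-40) = 5 = 5 ✓

r = 45, w = -40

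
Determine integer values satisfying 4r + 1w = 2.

Step 1: Check solvability.
gcd(4, 1) = 1
Since 1 divides 2, solutions exist.

Step 2: Apply extended Euclidean algorithm to find gcd.
We find integers such that 4*x0 + 1*y0 = 1

Step 3: Scale the particular solution.
Multiply by 2/1 = 2:
r = 0, w = 2

Step 4: Verify.
4*(0) + 1*(2) = 2 = 2 ✓

r = 0, w = 2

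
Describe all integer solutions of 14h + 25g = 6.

Step 1: Compute gcd(14, 25) = 1.
Since 1 divides 6, solutions exist.

Step 2: Find a particular solution using extended Euclidean algorithm.
We get h₀ = 54, g₀ = -30.
Check: 14*54 + 25*-30 = 6 = 6 ✓

Step 3: Write the general solution.
h = 54 + (25/1)t = 54 + 25t
g = -30 - (14/1)t = -30 - 14t
for any integer t.

h = 54 + 25t, g = -30 - 14t for integer t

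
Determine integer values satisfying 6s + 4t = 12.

Step 1: Check solvability.
gcd(6, 4) = 2
Since 2 divides 12, solutions exist.

Step 2: Apply extended Euclidean algorithm to find gcd.
We find integers such that 6*x0 + 4*y0 = 2

Step 3: Scale the particular solution.
Multiply by 12/2 = 6:
s = 6, t = -6

Step 4: Verify.
6*(6) + 4*(-6) = 12 = 12 ✓

s = 6, t = -6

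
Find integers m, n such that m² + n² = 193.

We need to find integers m, n > 0 such that m² + n² = 193.
Trying m = 7: n² = 193 - 7² = 193 - 49 = 144
n = 12
Check: 7² + 12² = 49 + 144 = 193 ✓

193 = 7² + 12²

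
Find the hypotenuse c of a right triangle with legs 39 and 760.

c² = a² + b² = 39² + 760² = 1521 + 577600 = 579121
c = 761

761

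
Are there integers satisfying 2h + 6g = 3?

Step 1: Compute gcd(2, 6).
gcd(2, 6) = 2

Step 2: Check divisibility.
Does 2 divide 3? 3 = 2 x 1 + 1, so no.

By the theorem on linear Diophantine equations, 2h + 6g = 3 has integer solutions if and only if gcd(2, 6) divides 3. Since 2 does not divide 3, no solutions exist.

No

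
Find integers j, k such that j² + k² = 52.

We need to find integers j, k > 0 such that j² + k² = 52.
Trying j = 4: k² = 52 - 4² = 52 - 16 = 36
k = 6
Check: 4² + 6² = 16 + 36 = 52 ✓

52 = 4² + 6²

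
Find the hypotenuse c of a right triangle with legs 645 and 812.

c² = a² + b² = 645² + 812² = 416025 + 659344 = 1075369
c = sqrt(1075369) = 1037

1037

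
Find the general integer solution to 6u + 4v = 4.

Step 1: Compute gcd(6, 4) = 2.
Since 2 divides 4, solutions exist.

Step 2: Find a particular solution using extended Euclidean algorithm.
We get u₀ = 2, v₀ = -2.
Check: 6*2 + 4*-2 = 4 = 4 ✓

Step 3: Write the general solution.
u = 2 + (4/2)t = 2 + 2t
v = -2 - (6/2)t = -2 - 3t
for any integer t.

u = 2 + 2t, v = -2 - 3t for integer t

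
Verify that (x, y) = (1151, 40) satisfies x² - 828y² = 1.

Compute x² = 1151² = 1324801
Compute 828y² = 828·40² = 828·1600 = 1324800
x² - 828y² = 1324801 - 1324800 = 1
Since this equals 1, (1151, 40) is a solution.

Yes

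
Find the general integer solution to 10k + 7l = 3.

Step 1: Compute gcd(10, 7) = 1.
Since 1 divides 3, solutions exist.

Step 2: Find a particular solution using extended Euclidean algorithm.
We get k₀ = -6, l₀ = 9.
Check: 10*-6 + 7*9 = 3 = 3 ✓

Step 3: Write the general solution.
k = -6 + (7/1)t = -6 + 7t
l = 9 - (10/1)t = 9 - 10t
for any integer t.

k = -6 + 7t, l = 9 - 10t for integer t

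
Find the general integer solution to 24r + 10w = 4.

Step 1: Compute gcd(24, 10) = 2.
Since 2 divides 4, solutions exist.

Step 2: Find a particular solution using extended Euclidean algorithm.
We get r₀ = -4, w₀ = 10.
Check: 24*-4 + 10*10 = 4 = 4 ✓

Step 3: Write the general solution.
r = -4 + (10/2)t = -4 + 5t
w = 10 - (24/2)t = 10 - 12t
for any integer t.

r = -4 + 5t, w = 10 - 12t for integer t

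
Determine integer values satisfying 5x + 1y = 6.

Step 1: Check solvability.
gcd(5, 1) = 1
Since 1 divides 6, solutions exist.

Step 2: Apply extended Euclidean algorithm to find gcd.
We find integers such that 5*x0 + 1*y0 = 1

Step 3: Scale the particular solution.
Multiply by 6/1 = 6:
x = 0, y = 6

Step 4: Verify.
5*(0) + 1*(6) = 6 = 6 ✓

x = 0, y = 6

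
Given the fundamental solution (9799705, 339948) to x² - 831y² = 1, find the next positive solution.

Solutions to x² - Dy² = 1 are generated by powers of (x₀ + y₀√D).
The next solution satisfies x₁ + y₁√831 = (x₀ + y₀√831)², giving:
x₁ = x₀² + 831y₀² = 9799705² + 831·339948² = 96034218087025 + 96034218087024 = 192068436174049
y₁ = 2x₀y₀ = 2·9799705·339948 = 6662780230680

Verify: 192068436174049² - 831·6662780230680² = 36890284174344734465021054401 - 36890284174344734465021054400 = 1 ✓

x = 192068436174049, y = 6662780230680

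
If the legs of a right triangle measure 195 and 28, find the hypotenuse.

c² = a² + b² = 195² + 28² = 38025 + 784 = 38809
c = 197

197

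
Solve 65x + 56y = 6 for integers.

Step 1: Check solvability.
gcd(65, 56) = 1
Since 1 divides 6, solutions exist.

Step 2: Apply extended Euclidean algorithm to find gcd.
We find integers such that 65*x0 + 56*y0 = 1

Step 3: Scale the particular solution.
Multiply by 6/1 = 6:
x = 150, y = -174

Step 4: Verify.
65*(150) + 56*(-174) = 6 = 6 ✓

x = 150, y = -174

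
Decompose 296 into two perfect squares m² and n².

We need to find integers m, n > 0 such that m² + n² = 296.
Trying m = 10: n² = 296 - 10² = 296 - 100 = 196
n = 14
Check: 10² + 14² = 100 + 196 = 296 ✓

296 = 10² + 14²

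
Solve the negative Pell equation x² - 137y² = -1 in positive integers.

We need x² = 137y² - 1. Try successive y:
y = 1: x² = 137·1² - 1 = 136, not a perfect square
y = 2: x² = 137·2² - 1 = 547, not a perfect square
y = 3: x² = 137·3² - 1 = 1232, not a perfect square
...
y = 149: x² = 137·149² - 1 = 3041536 = 1744² ✓
Check: 1744² - 137·149² = 3041536 - 3041537 = -1 ✓

x = 1744, y = 149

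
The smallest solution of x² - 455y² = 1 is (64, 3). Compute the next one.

Solutions to x² - Dy² = 1 are generated by powers of (x₀ + y₀√D).
The next solution satisfies x₁ + y₁√455 = (x₀ + y₀√455)², giving:
x₁ = x₀² + 455y₀² = 64² + 455·3² = 4096 + 4095 = 8191
y₁ = 2x₀y₀ = 2·64·3 = 384

Verify: 8191² - 455·384² = 67092481 - 67092480 = 1 ✓

x = 8191, y = 384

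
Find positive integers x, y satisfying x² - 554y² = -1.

We need x² = 554y² - 1. Try successive y:
y = 1: x² = 554·1² - 1 = 553, not a perfect square
y = 2: x² = 554·2² - 1 = 2215, not a perfect square
y = 3: x² = 554·3² - 1 = 4985, not a perfect square
...
y = 7405: x² = 554·7405² - 1 = 30378049849 = 174293² ✓
Check: 174293² - 554·7405² = 30378049849 - 30378049850 = -1 ✓

x = 174293, y = 7405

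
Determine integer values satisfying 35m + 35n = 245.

Step 1: Check solvability.
gcd(35, 35) = 35
Since 35 divides 245, solutions exist.

Step 2: Apply extended Euclidean algorithm to find gcd.
We find integers such that 35*x0 + 35*y0 = 35

Step 3: Scale the particular solution.
Multiply by 245/35 = 7:
m = 0, n = 7

Step 4: Verify.
35*(0) + 35*(7) = 245 = 245 ✓

m = 0, n = 7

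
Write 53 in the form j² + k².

We need to find integers j, k > 0 such that j² + k² = 53.
Trying j = 2: k² = 53 - 2² = 53 - 4 = 49
k = 7
Check: 2² + 7² = 4 + 49 = 53 ✓

53 = 2² + 7²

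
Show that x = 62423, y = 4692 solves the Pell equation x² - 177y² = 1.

Compute x² = 62423² = 3896630929
Compute 177y² = 177·4692² = 177·22014864 = 3896630928
x² - 177y² = 3896630929 - 3896630928 = 1
Since this equals 1, (62423, 4692) is a solution.

Yes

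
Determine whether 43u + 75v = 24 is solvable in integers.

Step 1: Compute gcd(43, 75).
gcd(43, 75) = 1

Step 2: Check divisibility.
Does 1 divide 24? 24 = 1 x 24, so yes.

By the theorem on linear Diophantine equations, 43u + 75v = 24 has integer solutions if and only if gcd(43, 75) divides 24. Since 1 | 24, solutions exist.

Yes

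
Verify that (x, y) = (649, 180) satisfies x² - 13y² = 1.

Compute x² = 649² = 421201
Compute 13y² = 13·180² = 13·32400 = 421200
x² - 13y² = 421201 - 421200 = 1
Since this equals 1, (649, 180) is a solution.

Yes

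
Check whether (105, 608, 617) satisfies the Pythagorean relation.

Compute a² + b²:
105² + 608² = 11025 + 369664 = 380689
Compute c²:
617² = 380689
Since 380689 = 380689, it is a Pythagorean triple.

Yes, it is a Pythagorean triple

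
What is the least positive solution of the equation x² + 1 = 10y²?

We need x² = 10y² - 1. Try successive y:
y = 1: x² = 10·1² - 1 = 9 = 3² ✓
Check: 3² - 10·1² = 9 - 10 = -1 ✓

x = 3, y = 1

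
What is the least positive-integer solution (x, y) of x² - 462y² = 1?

We seek the smallest positive integers (x, y) with x² - 462y² = 1, i.e., x² = 462y² + 1.
Try successive y values:
y = 1: x² = 462·1² + 1 = 463, not a perfect square
y = 2: x² = 462·2² + 1 = 1849, x = 43 ✓

Verify: 43² - 462·2² = 1849 - 1848 = 1 ✓

x = 43, y = 2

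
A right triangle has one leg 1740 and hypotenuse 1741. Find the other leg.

a² = c² - b² = 3031081 - 3027600 = 3481
a = 59

59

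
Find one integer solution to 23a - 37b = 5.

Step 1: Check solvability.
gcd(23, 37) = 1
Since 1 divides 5, solutions exist.

Step 2: Apply extended Euclidean algorithm to find gcd.
We find integers such that 23*x0 + 37*y0 = 1

Step 3: Scale the particular solution.
Multiply by 5/1 = 5:
a = -40, b = -25

Step 4: Verify.
23*(-40) - 37*(-25) = 5 = 5 ✓

a = -40, b = -25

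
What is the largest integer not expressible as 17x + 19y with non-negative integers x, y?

For two coprime denominations a and b, the Frobenius number (largest value not representable as a non-negative combination) is ab - a - b.
Here gcd(17, 19) = 1, so they are coprime.
F(17, 19) = 17·19 - 17 - 19 = 323 - 36 = 287

287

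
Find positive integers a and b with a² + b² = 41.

We need to find integers a, b > 0 such that a² + b² = 41.
Trying a = 4: b² = 41 - 4² = 41 - 16 = 25
b = 5
Check: 4² + 5² = 16 + 25 = 41 ✓

41 = 4² + 5²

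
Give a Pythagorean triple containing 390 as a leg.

We need the other leg and hypotenuse such that 390² + x² = c².
Take x = 432, c = 582: 390² + 432² = 152100 + 186624 = 338724 = 582² ✓
Triple: (390, 432, 582)

(390, 432, 582)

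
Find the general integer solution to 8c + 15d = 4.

Step 1: Compute gcd(8, 15) = 1.
Since 1 divides 4, solutions exist.

Step 2: Find a particular solution using extended Euclidean algorithm.
We get c₀ = 8, d₀ = -4.
Check: 8*8 + 15*-4 = 4 = 4 ✓

Step 3: Write the general solution.
c = 8 + (15/1)t = 8 + 15t
d = -4 - (8/1)t = -4 - 8t
for any integer t.

c = 8 + 15t, d = -4 - 8t for integer t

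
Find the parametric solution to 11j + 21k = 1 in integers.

Step 1: Compute gcd(11, 21) = 1.
Since 1 divides 1, solutions exist.

Step 2: Find a particular solution using extended Euclidean algorithm.
We get j₀ = 2, k₀ = -1.
Check: 11*2 + 21*-1 = 1 = 1 ✓

Step 3: Write the general solution.
j = 2 + (21/1)t = 2 + 21t
k = -1 - (11/1)t = -1 - 11t
for any integer t.

j = 2 + 21t, k = -1 - 11t for integer t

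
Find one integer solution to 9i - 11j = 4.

Step 1: Check solvability.
gcd(9, 11) = 1
Since 1 divides 4, solutions exist.

Step 2: Apply extended Euclidean algorithm to find gcd.
We find integers such that 9*x0 + 11*y0 = 1

Step 3: Scale the particular solution.
Multiply by 4/1 = 4:
i = 20, j = 16

Step 4: Verify.
9*(20) - 11*(16) = 4 = 4 ✓

i = 20, j = 16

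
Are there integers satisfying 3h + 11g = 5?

Step 1: Compute gcd(3, 11).
gcd(3, 11) = 1

Step 2: Check divisibility.
Does 1 divide 5? 5 = 1 x 5, so yes.

By the theorem on linear Diophantine equations, 3h + 11g = 5 has integer solutions if and only if gcd(3, 11) divides 5. Since 1 | 5, solutions exist.

Yes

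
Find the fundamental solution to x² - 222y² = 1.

We seek the smallest positive integers (x, y) with x² - 222y² = 1, i.e., x² = 222y² + 1.
Try successive y values:
y = 1: x² = 222·1² + 1 = 223, not a perfect square
y = 2: x² = 222·2² + 1 = 889, not a perfect square
y = 3: x² = 222·3² + 1 = 1999, not a perfect square
... continuing the search (or via continued fractions) ...
y = 10: x² = 222·10² + 1 = 22201, x = 149 ✓

Verify: 149² - 222·10² = 22201 - 22200 = 1 ✓

x = 149, y = 10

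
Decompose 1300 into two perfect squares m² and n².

We need to find integers m, n > 0 such that m² + n² = 1300.
Trying m = 2: n² = 1300 - 2² = 1300 - 4 = 1296
n = 36
Check: 2² + 36² = 4 + 1296 = 1300 ✓

1300 = 2² + 36²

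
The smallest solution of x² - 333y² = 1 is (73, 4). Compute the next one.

Solutions to x² - Dy² = 1 are generated by powers of (x₀ + y₀√D).
The next solution satisfies x₁ + y₁√333 = (x₀ + y₀√333)², giving:
x₁ = x₀² + 333y₀² = 73² + 333·4² = 5329 + 5328 = 10657
y₁ = 2x₀y₀ = 2·73·4 = 584

Verify: 10657² - 333·584² = 113571649 - 113571648 = 1 ✓

x = 10657, y = 584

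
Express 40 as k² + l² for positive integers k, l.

We need to find integers k, l > 0 such that k² + l² = 40.
Trying k = 2: l² = 40 - 2² = 40 - 4 = 36
l = 6
Check: 2² + 6² = 4 + 36 = 40 ✓

40 = 2² + 6²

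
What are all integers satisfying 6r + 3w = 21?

Step 1: Compute gcd(6, 3) = 3.
Since 3 divides 21, solutions exist.

Step 2: Find a particular solution using extended Euclidean algorithm.
We get r₀ = 0, w₀ = 7.
Check: 6*0 + 3*7 = 21 = 21 ✓

Step 3: Write the general solution.
r = 0 + (3/3)t = 0 + 1t
w = 7 - (6/3)t = 7 - 2t
for any integer t.

r = 0 + 1t, w = 7 - 2t for integer t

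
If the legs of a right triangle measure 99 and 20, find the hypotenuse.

c² = a² + b² = 99² + 20² = 9801 + 400 = 10201
c = 101

101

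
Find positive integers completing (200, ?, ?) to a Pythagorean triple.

We need the other leg and hypotenuse such that 200² + x² = c².
Take x = 609, c = 641: 200² + 609² = 40000 + 370881 = 410881 = 641² ✓
Triple: (609, 200, 641)

(609, 200, 641)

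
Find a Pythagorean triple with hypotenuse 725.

We need a² + b² = 725² = 525625.
Trying: 333² + 644² = 110889 + 414736 = 525625 ✓

(333, 644, 725)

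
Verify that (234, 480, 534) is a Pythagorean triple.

Compute a² + b²:
234² + 480² = 54756 + 230400 = 285156
Compute c²:
534² = 285156
Since 285156 = 285156, it is a Pythagorean triple.

Yes, it is a Pythagorean triple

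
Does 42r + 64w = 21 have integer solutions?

Step 1: Compute gcd(42, 64).
gcd(42, 64) = 2

Step 2: Check divisibility.
Does 2 divide 21? 21 = 2 x 10 + 1, so no.

By the theorem on linear Diophantine equations, 42r + 64w = 21 has integer solutions if and only if gcd(42, 64) divides 21. Since 2 does not divide 21, no solutions exist.

No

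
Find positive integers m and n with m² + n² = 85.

We need to find integers m, n > 0 such that m² + n² = 85.
Trying m = 2: n² = 85 - 2² = 85 - 4 = 81
n = 9
Check: 2² + 9² = 4 + 81 = 85 ✓

85 = 2² + 9²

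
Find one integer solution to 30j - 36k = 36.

Step 1: Check solvability.
gcd(30, 36) = 6
Since 6 divides 36, solutions exist.

Step 2: Apply extended Euclidean algorithm to find gcd.
We find integers such that 30*x0 + 36*y0 = 6

Step 3: Scale the particular solution.
Multiply by 36/6 = 6:
j = -6, k = -6

Step 4: Verify.
30*(-6) - 36*(-6) = 36 = 36 ✓

j = -6, k = -6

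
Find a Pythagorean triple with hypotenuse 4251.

We need a² + b² = 4251² = 18071001.
Trying: 795² + 4176² = 632025 + 17438976 = 18071001 ✓

(795, 4176, 4251)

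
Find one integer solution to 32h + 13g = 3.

Step 1: Check solvability.
gcd(32, 13) = 1
Since 1 divides 3, solutions exist.

Step 2: Apply extended Euclidean algorithm to find gcd.
We find integers such that 32*x0 + 13*y0 = 1

Step 3: Scale the particular solution.
Multiply by 3/1 = 3:
h = -6, g = 15

Step 4: Verify.
32*(-6) + 13*(15) = 3 = 3 ✓

h = -6, g = 15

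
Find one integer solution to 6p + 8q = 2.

Step 1: Check solvability.
gcd(6, 8) = 2
Since 2 divides 2, solutions exist.

Step 2: Apply extended Euclidean algorithm to find gcd.
We find integers such that 6*x0 + 8*y0 = 2

Step 3: Scale the particular solution.
Multiply by 2/2 = 1:
p = -1, q = 1

Step 4: Verify.
6*(-1) + 8*(1) = 2 = 2 ✓

p = -1, q = 1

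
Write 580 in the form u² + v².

We need to find integers u, v > 0 such that u² + v² = 580.
Trying u = 2: v² = 580 - 2² = 580 - 4 = 576
v = 24
Check: 2² + 24² = 4 + 576 = 580 ✓

580 = 2² + 24²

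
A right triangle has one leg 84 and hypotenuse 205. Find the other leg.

a² = c² - b² = 42025 - 7056 = 34969
a = 187

187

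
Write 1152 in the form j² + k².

We need to find integers j, k > 0 such that j² + k² = 1152.
Trying j = 24: k² = 1152 - 24² = 1152 - 576 = 576
k = 24
Check: 24² + 24² = 576 + 576 = 1152 ✓

1152 = 24² + 24²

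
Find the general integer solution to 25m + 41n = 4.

Step 1: Compute gcd(25, 41) = 1.
Since 1 divides 4, solutions exist.

Step 2: Find a particular solution using extended Euclidean algorithm.
We get m₀ = -72, n₀ = 44.
Check: 25*-72 + 41*44 = 4 = 4 ✓

Step 3: Write the general solution.
m = -72 + (41/1)t = -72 + 41t
n = 44 - (25/1)t = 44 - 25t
for any integer t.

m = -72 + 41t, n = 44 - 25t for integer t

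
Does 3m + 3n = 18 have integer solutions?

Step 1: Compute gcd(3, 3).
gcd(3, 3) = 3

Step 2: Check divisibility.
Does 3 divide 18? 18 = 3 x 6, so yes.

By the theorem on linear Diophantine equations, 3m + 3n = 18 has integer solutions if and only if gcd(3, 3) divides 18. Since 3 | 18, solutions exist.

Yes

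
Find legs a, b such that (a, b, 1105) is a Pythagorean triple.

We need a² + b² = 1105² = 1221025.
Trying: 47² + 1104² = 2209 + 1218816 = 1221025 ✓

(47, 1104, 1105)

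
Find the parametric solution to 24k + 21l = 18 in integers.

Step 1: Compute gcd(24, 21) = 3.
Since 3 divides 18, solutions exist.

Step 2: Find a particular solution using extended Euclidean algorithm.
We get k₀ = 6, l₀ = -6.
Check: 24*6 + 21*-6 = 18 = 18 ✓

Step 3: Write the general solution.
k = 6 + (21/3)t = 6 + 7t
l = -6 - (24/3)t = -6 - 8t
for any integer t.

k = 6 + 7t, l = -6 - 8t for integer t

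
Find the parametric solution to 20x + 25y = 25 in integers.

Step 1: Compute gcd(20, 25) = 5.
Since 5 divides 25, solutions exist.

Step 2: Find a particular solution using extended Euclidean algorithm.
We get x₀ = -5, y₀ = 5.
Check: 20*-5 + 25*5 = 25 = 25 ✓

Step 3: Write the general solution.
x = -5 + (25/5)t = -5 + 5t
y = 5 - (20/5)t = 5 - 4t
for any integer t.

x = -5 + 5t, y = 5 - 4t for integer t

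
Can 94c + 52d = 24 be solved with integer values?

Step 1: Compute gcd(94, 52).
gcd(94, 52) = 2

Step 2: Check divisibility.
Does 2 divide 24? 24 = 2 x 12, so yes.

By the theorem on linear Diophantine equations, 94c + 52d = 24 has integer solutions if and only if gcd(94, 52) divides 24. Since 2 | 24, solutions exist.

Yes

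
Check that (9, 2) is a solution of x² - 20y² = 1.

Compute x² = 9² = 81
Compute 20y² = 20·2² = 20·4 = 80
x² - 20y² = 81 - 80 = 1
Since this equals 1, (9, 2) is a solution.

Yes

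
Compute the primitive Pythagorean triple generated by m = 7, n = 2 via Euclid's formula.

a = m² - n² = 7² - 2² = 49 - 4 = 45
b = 2mn = 2·7·2 = 28
c = m² + n² = 49 + 4 = 53
Verify: 45² + 28² = 2025 + 784 = 2809 = 53² ✓

(45, 28, 53)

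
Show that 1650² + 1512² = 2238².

Compute a² + b² = 1650² + 1512² = 2722500 + 2286144 = 5008644
Compute c² = 2238² = 5008644
Since 5008644 = 5008644, confirmed.

Yes, it is a Pythagorean triple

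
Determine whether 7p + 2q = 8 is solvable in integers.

Step 1: Compute gcd(7, 2).
gcd(7, 2) = 1

Step 2: Check divisibility.
Does 1 divide 8? 8 = 1 x 8, so yes.

By the theorem on linear Diophantine equations, 7p + 2q = 8 has integer solutions if and only if gcd(7, 2) divides 8. Since 1 | 8, solutions exist.

Yes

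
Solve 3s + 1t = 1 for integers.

Step 1: Check solvability.
gcd(3, 1) = 1
Since 1 divides 1, solutions exist.

Step 2: Apply extended Euclidean algorithm to find gcd.
We find integers such that 3*x0 + 1*y0 = 1

Step 3: Scale the particular solution.
Multiply by 1/1 = 1:
s = 0, t = 1

Step 4: Verify.
3*(0) + 1*(1) = 1 = 1 ✓

s = 0, t = 1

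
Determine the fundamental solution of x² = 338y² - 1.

We need x² = 338y² - 1. Try successive y:
y = 1: x² = 338·1² - 1 = 337, not a perfect square
y = 2: x² = 338·2² - 1 = 1351, not a perfect square
y = 3: x² = 338·3² - 1 = 3041, not a perfect square
...
y = 13: x² = 338·13² - 1 = 57121 = 239² ✓
Check: 239² - 338·13² = 57121 - 57122 = -1 ✓

x = 239, y = 13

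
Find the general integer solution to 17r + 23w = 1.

Step 1: Compute gcd(17, 23) = 1.
Since 1 divides 1, solutions exist.

Step 2: Find a particular solution using extended Euclidean algorithm.
We get r₀ = -4, w₀ = 3.
Check: 17*-4 + 23*3 = 1 = 1 ✓

Step 3: Write the general solution.
r = -4 + (23/1)t = -4 + 23t
w = 3 - (17/1)t = 3 - 17t
for any integer t.

r = -4 + 23t, w = 3 - 17t for integer t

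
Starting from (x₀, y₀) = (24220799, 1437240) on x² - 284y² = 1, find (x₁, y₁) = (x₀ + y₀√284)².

Solutions to x² - Dy² = 1 are generated by powers of (x₀ + y₀√D).
The next solution satisfies x₁ + y₁√284 = (x₀ + y₀√284)², giving:
x₁ = x₀² + 284y₀² = 24220799² + 284·1437240² = 586647104198401 + 586647104198400 = 1173294208396801
y₁ = 2x₀y₀ = 2·24220799·1437240 = 69622202309520

Verify: 1173294208396801² - 284·69622202309520² = 1376619299457475894214667033601 - 1376619299457475894214667033600 = 1 ✓

x = 1173294208396801, y = 69622202309520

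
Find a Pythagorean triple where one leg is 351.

We need the other leg and hypotenuse such that 351² + x² = c².
Take x = 280, c = 449: 351² + 280² = 123201 + 78400 = 201601 = 449² ✓
Triple: (351, 280, 449)

(351, 280, 449)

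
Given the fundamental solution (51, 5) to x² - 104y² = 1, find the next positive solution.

Solutions to x² - Dy² = 1 are generated by powers of (x₀ + y₀√D).
The next solution satisfies x₁ + y₁√104 = (x₀ + y₀√104)², giving:
x₁ = x₀² + 104y₀² = 51² + 104·5² = 2601 + 2600 = 5201
y₁ = 2x₀y₀ = 2·51·5 = 510

Verify: 5201² - 104·510² = 27050401 - 27050400 = 1 ✓

x = 5201, y = 510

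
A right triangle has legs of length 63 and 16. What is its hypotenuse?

c² = a² + b² = 63² + 16² = 3969 + 256 = 4225
c = 65

65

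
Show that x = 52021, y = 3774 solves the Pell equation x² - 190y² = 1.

Compute x² = 52021² = 2706184441
Compute 190y² = 190·3774² = 190·14243076 = 2706184440
x² - 190y² = 2706184441 - 2706184440 = 1
Since this equals 1, (52021, 3774) is a solution.

Yes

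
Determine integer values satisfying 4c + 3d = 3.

Step 1: Check solvability.
gcd(4, 3) = 1
Since 1 divides 3, solutions exist.

Step 2: Apply extended Euclidean algorithm to find gcd.
We find integers such that 4*x0 + 3*y0 = 1

Step 3: Scale the particular solution.
Multiply by 3/1 = 3:
c = 3, d = -3

Step 4: Verify.
4*(3) + 3*(-3) = 3 = 3 ✓

c = 3, d = -3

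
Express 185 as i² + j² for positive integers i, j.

We need to find integers i, j > 0 such that i² + j² = 185.
Trying i = 4: j² = 185 - 4² = 185 - 16 = 169
j = 13
Check: 4² + 13² = 16 + 169 = 185 ✓

185 = 4² + 13²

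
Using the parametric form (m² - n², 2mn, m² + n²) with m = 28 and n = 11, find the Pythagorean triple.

a = m² - n² = 28² - 11² = 784 - 121 = 663
b = 2mn = 2·28·11 = 616
c = m² + n² = 784 + 121 = 905
Verify: 663² + 616² = 439569 + 379456 = 819025 = 905² ✓

(663, 616, 905)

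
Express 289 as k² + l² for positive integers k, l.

We need to find integers k, l > 0 such that k² + l² = 289.
Trying k = 8: l² = 289 - 8² = 289 - 64 = 225
l = 15
Check: 8² + 15² = 64 + 225 = 289 ✓

289 = 8² + 15²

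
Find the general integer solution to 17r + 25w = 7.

Step 1: Compute gcd(17, 25) = 1.
Since 1 divides 7, solutions exist.

Step 2: Find a particular solution using extended Euclidean algorithm.
We get r₀ = 21, w₀ = -14.
Check: 17*21 + 25*-14 = 7 = 7 ✓

Step 3: Write the general solution.
r = 21 + (25/1)t = 21 + 25t
w = -14 - (17/1)t = -14 - 17t
for any integer t.

r = 21 + 25t, w = -14 - 17t for integer t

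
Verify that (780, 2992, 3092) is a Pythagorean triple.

Compute a² + b²:
780² + 2992² = 608400 + 8952064 = 9560464
Compute c²:
3092² = 9560464
Since 9560464 = 9560464, it is a Pythagorean triple.

Yes, it is a Pythagorean triple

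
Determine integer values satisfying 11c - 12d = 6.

Step 1: Check solvability.
gcd(11, 12) = 1
Since 1 divides 6, solutions exist.

Step 2: Apply extended Euclidean algorithm to find gcd.
We find integers such that 11*x0 + 12*y0 = 1

Step 3: Scale the particular solution.
Multiply by 6/1 = 6:
c = -6, d = -6

Step 4: Verify.
11*(-6) - 12*(-6) = 6 = 6 ✓

c = -6, d = -6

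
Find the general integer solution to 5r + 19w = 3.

Step 1: Compute gcd(5, 19) = 1.
Since 1 divides 3, solutions exist.

Step 2: Find a particular solution using extended Euclidean algorithm.
We get r₀ = 12, w₀ = -3.
Check: 5*12 + 19*-3 = 3 = 3 ✓

Step 3: Write the general solution.
r = 12 + (19/1)t = 12 + 19t
w = -3 - (5/1)t = -3 - 5t
for any integer t.

r = 12 + 19t, w = -3 - 5t for integer t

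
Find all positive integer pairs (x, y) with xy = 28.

The positive divisors of 28 are: 1, 2, 4, 7, 14, 28.
Each divisor d gives the pair (d, 28/d):
(1, 28), (2, 14), (4, 7), (7, 4), (14, 2), (28, 1)

(1, 28), (2, 14), (4, 7), (7, 4), (14, 2), (28, 1)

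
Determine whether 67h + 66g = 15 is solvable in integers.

Step 1: Compute gcd(67, 66).
gcd(67, 66) = 1

Step 2: Check divisibility.
Does 1 divide 15? 15 = 1 x 15, so yes.

By the theorem on linear Diophantine equations, 67h + 66g = 15 has integer solutions if and only if gcd(67, 66) divides 15. Since 1 | 15, solutions exist.

Yes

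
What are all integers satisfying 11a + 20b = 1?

Step 1: Compute gcd(11, 20) = 1.
Since 1 divides 1, solutions exist.

Step 2: Find a particular solution using extended Euclidean algorithm.
We get a₀ = -9, b₀ = 5.
Check: 11*-9 + 20*5 = 1 = 1 ✓

Step 3: Write the general solution.
a = -9 + (20/1)t = -9 + 20t
b = 5 - (11/1)t = 5 - 11t
for any integer t.

a = -9 + 20t, b = 5 - 11t for integer t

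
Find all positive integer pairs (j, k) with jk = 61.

The positive divisors of 61 are: 1, 61.
Each divisor d gives the pair (d, 61/d):
(1, 61), (61, 1)

(1, 61), (61, 1)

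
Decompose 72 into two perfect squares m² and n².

We need to find integers m, n > 0 such that m² + n² = 72.
Trying m = 6: n² = 72 - 6² = 72 - 36 = 36
n = 6
Check: 6² + 6² = 36 + 36 = 72 ✓

72 = 6² + 6²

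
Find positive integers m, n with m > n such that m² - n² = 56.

Factor: m² - n² = (m+n)(m-n) = 56.
We need two factors of 56 with the same parity.
Use m+n = 28 and m-n = 2 (product 28·2 = 56).
Adding: 2m = 30, so m = 15.
Subtracting: 2n = 26, so n = 13.
Check: 15² - 13² = 225 - 169 = 56 ✓

m = 15, n = 13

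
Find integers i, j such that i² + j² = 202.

We need to find integers i, j > 0 such that i² + j² = 202.
Trying i = 9: j² = 202 - 9² = 202 - 81 = 121
j = 11
Check: 9² + 11² = 81 + 121 = 202 ✓

202 = 9² + 11²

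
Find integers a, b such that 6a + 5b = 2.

Step 1: Check solvability.
gcd(6, 5) = 1
Since 1 divides 2, solutions exist.

Step 2: Apply extended Euclidean algorithm to find gcd.
We find integers such that 6*x0 + 5*y0 = 1

Step 3: Scale the particular solution.
Multiply by 2/1 = 2:
a = 2, b = -2

Step 4: Verify.
6*(2) + 5*(-2) = 2 = 2 ✓

a = 2, b = -2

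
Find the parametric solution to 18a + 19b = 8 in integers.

Step 1: Compute gcd(18, 19) = 1.
Since 1 divides 8, solutions exist.

Step 2: Find a particular solution using extended Euclidean algorithm.
We get a₀ = -8, b₀ = 8.
Check: 18*-8 + 19*8 = 8 = 8 ✓

Step 3: Write the general solution.
a = -8 + (19/1)t = -8 + 19t
b = 8 - (18/1)t = 8 - 18t
for any integer t.

a = -8 + 19t, b = 8 - 18t for integer t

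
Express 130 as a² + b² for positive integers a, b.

We need to find integers a, b > 0 such that a² + b² = 130.
Trying a = 3: b² = 130 - 3² = 130 - 9 = 121
b = 11
Check: 3² + 11² = 9 + 121 = 130 ✓

130 = 3² + 11²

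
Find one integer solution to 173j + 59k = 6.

Step 1: Check solvability.
gcd(173, 59) = 1
Since 1 divides 6, solutions exist.

Step 2: Apply extended Euclidean algorithm to find gcd.
We find integers such that 173*x0 + 59*y0 = 1

Step 3: Scale the particular solution.
Multiply by 6/1 = 6:
j = -90, k = 264

Step 4: Verify.
173*(-90) + 59*(264) = 6 = 6 ✓

j = -90, k = 264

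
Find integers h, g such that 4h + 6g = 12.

Step 1: Check solvability.
gcd(4, 6) = 2
Since 2 divides 12, solutions exist.

Step 2: Apply extended Euclidean algorithm to find gcd.
We find integers such that 4*x0 + 6*y0 = 2

Step 3: Scale the particular solution.
Multiply by 12/2 = 6:
h = -6, g = 6

Step 4: Verify.
4*(-6) + 6*(6) = 12 = 12 ✓

h = -6, g = 6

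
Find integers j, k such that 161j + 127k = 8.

Step 1: Check solvability.
gcd(161, 127) = 1
Since 1 divides 8, solutions exist.

Step 2: Apply extended Euclidean algorithm to find gcd.
We find integers such that 161*x0 + 127*y0 = 1

Step 3: Scale the particular solution.
Multiply by 8/1 = 8:
j = -448, k = 568

Step 4: Verify.
161*(-448) + 127*(568) = 8 = 8 ✓

j = -448, k = 568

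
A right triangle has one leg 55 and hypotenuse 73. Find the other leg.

b² = c² - a² = 5329 - 3025 = 2304
b = 48

48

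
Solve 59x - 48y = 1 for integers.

Step 1: Check solvability.
gcd(59, 48) = 1
Since 1 divides 1, solutions exist.

Step 2: Apply extended Euclidean algorithm to find gcd.
We find integers such that 59*x0 + 48*y0 = 1

Step 3: Scale the particular solution.
Multiply by 1/1 = 1:
x = -13, y = -16

Step 4: Verify.
59*(-13) - 48*(-16) = 1 = 1 ✓

x = -13, y = -16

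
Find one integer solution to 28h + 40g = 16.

Step 1: Check solvability.
gcd(28, 40) = 4
Since 4 divides 16, solutions exist.

Step 2: Apply extended Euclidean algorithm to find gcd.
We find integers such that 28*x0 + 40*y0 = 4

Step 3: Scale the particular solution.
Multiply by 16/4 = 4:
h = 12, g = -8

Step 4: Verify.
28*(12) + 40*(-8) = 16 = 16 ✓

h = 12, g = -8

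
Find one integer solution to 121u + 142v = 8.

Step 1: Check solvability.
gcd(121, 142) = 1
Since 1 divides 8, solutions exist.

Step 2: Apply extended Euclidean algorithm to find gcd.
We find integers such that 121*x0 + 142*y0 = 1

Step 3: Scale the particular solution.
Multiply by 8/1 = 8:
u = 216, v = -184

Step 4: Verify.
121*(216) + 142*(-184) = 8 = 8 ✓

u = 216, v = -184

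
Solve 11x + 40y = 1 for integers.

Step 1: Check solvability.
gcd(11, 40) = 1
Since 1 divides 1, solutions exist.

Step 2: Apply extended Euclidean algorithm to find gcd.
We find integers such that 11*x0 + 40*y0 = 1

Step 3: Scale the particular solution.
Multiply by 1/1 = 1:
x = 11, y = -3

Step 4: Verify.
11*(11) + 40*(-3) = 1 = 1 ✓

x = 11, y = -3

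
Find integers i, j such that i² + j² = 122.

We need to find integers i, j > 0 such that i² + j² = 122.
Trying i = 1: j² = 122 - 1² = 122 - 1 = 121
j = 11
Check: 1² + 11² = 1 + 121 = 122 ✓

122 = 1² + 11²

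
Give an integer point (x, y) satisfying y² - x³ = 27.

Try small integer x values and check whether x³ + 27 is a perfect square.
x = -3: x³ + 27 = -3³ + 27 = -27 + 27 = 0
Is 0 a perfect square? 0² = 0 ✓
So (x, y) = (-3, 0) is a solution.

x = -3, y = 0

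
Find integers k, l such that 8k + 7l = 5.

Step 1: Check solvability.
gcd(8, 7) = 1
Since 1 divides 5, solutions exist.

Step 2: Apply extended Euclidean algorithm to find gcd.
We find integers such that 8*x0 + 7*y0 = 1

Step 3: Scale the particular solution.
Multiply by 5/1 = 5:
k = 5, l = -5

Step 4: Verify.
8*(5) + 7*(-5) = 5 = 5 ✓

k = 5, l = -5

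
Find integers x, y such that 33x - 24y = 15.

Step 1: Check solvability.
gcd(33, 24) = 3
Since 3 divides 15, solutions exist.

Step 2: Apply extended Euclidean algorithm to find gcd.
We find integers such that 33*x0 + 24*y0 = 3

Step 3: Scale the particular solution.
Multiply by 15/3 = 5:
x = 15, y = 20

Step 4: Verify.
33*(15) - 24*(20) = 15 = 15 ✓

x = 15, y = 20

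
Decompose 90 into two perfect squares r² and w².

We need to find integers r, w > 0 such that r² + w² = 90.
Trying r = 3: w² = 90 - 3² = 90 - 9 = 81
w = 9
Check: 3² + 9² = 9 + 81 = 90 ✓

90 = 3² + 9²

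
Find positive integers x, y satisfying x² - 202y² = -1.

We need x² = 202y² - 1. Try successive y:
y = 1: x² = 202·1² - 1 = 201, not a perfect square
y = 2: x² = 202·2² - 1 = 807, not a perfect square
y = 3: x² = 202·3² - 1 = 1817, not a perfect square
...
y = 221: x² = 202·221² - 1 = 9865881 = 3141² ✓
Check: 3141² - 202·221² = 9865881 - 9865882 = -1 ✓

x = 3141, y = 221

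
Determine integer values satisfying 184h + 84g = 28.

Step 1: Check solvability.
gcd(184, 84) = 4
Since 4 divides 28, solutions exist.

Step 2: Apply extended Euclidean algorithm to find gcd.
We find integers such that 184*x0 + 84*y0 = 4

Step 3: Scale the particular solution.
Multiply by 28/4 = 7:
h = -35, g = 77

Step 4: Verify.
184*(-35) + 84*(77) = 28 = 28 ✓

h = -35, g = 77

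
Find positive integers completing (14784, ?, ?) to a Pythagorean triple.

We need the other leg and hypotenuse such that 14784² + x² = c².
Take x = 10240, c = 17984: 14784² + 10240² = 218566656 + 104857600 = 323424256 = 17984² ✓
Triple: (14784, 10240, 17984)

(14784, 10240, 17984)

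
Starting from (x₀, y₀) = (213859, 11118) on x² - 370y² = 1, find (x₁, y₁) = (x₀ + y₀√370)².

Solutions to x² - Dy² = 1 are generated by powers of (x₀ + y₀√D).
The next solution satisfies x₁ + y₁√370 = (x₀ + y₀√370)², giving:
x₁ = x₀² + 370y₀² = 213859² + 370·11118² = 45735671881 + 45735671880 = 91471343761
y₁ = 2x₀y₀ = 2·213859·11118 = 4755368724

Verify: 91471343761² - 370·4755368724² = 8367006729443033625121 - 8367006729443033625120 = 1 ✓

x = 91471343761, y = 4755368724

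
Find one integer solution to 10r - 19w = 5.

Step 1: Check solvability.
gcd(10, 19) = 1
Since 1 divides 5, solutions exist.

Step 2: Apply extended Euclidean algorithm to find gcd.
We find integers such that 10*x0 + 19*y0 = 1

Step 3: Scale the particular solution.
Multiply by 5/1 = 5:
r = 10, w = 5

Step 4: Verify.
10*(10) - 19*(5) = 5 = 5 ✓

r = 10, w = 5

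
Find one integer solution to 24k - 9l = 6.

Step 1: Check solvability.
gcd(24, 9) = 3
Since 3 divides 6, solutions exist.

Step 2: Apply extended Euclidean algorithm to find gcd.
We find integers such that 24*x0 + 9*y0 = 3

Step 3: Scale the particular solution.
Multiply by 6/3 = 2:
k = -2, l = -6

Step 4: Verify.
24*(-2) - 9*(-6) = 6 = 6 ✓

k = -2, l = -6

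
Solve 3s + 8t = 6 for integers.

Step 1: Check solvability.
gcd(3, 8) = 1
Since 1 divides 6, solutions exist.

Step 2: Apply extended Euclidean algorithm to find gcd.
We find integers such that 3*x0 + 8*y0 = 1

Step 3: Scale the particular solution.
Multiply by 6/1 = 6:
s = 18, t = -6

Step 4: Verify.
3*(18) + 8*(-6) = 6 = 6 ✓

s = 18, t = -6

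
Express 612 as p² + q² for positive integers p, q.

We need to find integers p, q > 0 such that p² + q² = 612.
Trying p = 6: q² = 612 - 6² = 612 - 36 = 576
q = 24
Check: 6² + 24² = 36 + 576 = 612 ✓

612 = 6² + 24²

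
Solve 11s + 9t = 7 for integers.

Step 1: Check solvability.
gcd(11, 9) = 1
Since 1 divides 7, solutions exist.

Step 2: Apply extended Euclidean algorithm to find gcd.
We find integers such that 11*x0 + 9*y0 = 1

Step 3: Scale the particular solution.
Multiply by 7/1 = 7:
s = -28, t = 35

Step 4: Verify.
11*(-28) + 9*(35) = 7 = 7 ✓

s = -28, t = 35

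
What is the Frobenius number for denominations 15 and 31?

For two coprime denominations a and b, the Frobenius number (largest value not representable as a non-negative combination) is ab - a - b.
Here gcd(15, 31) = 1, so they are coprime.
F(15, 31) = 15·31 - 15 - 31 = 465 - 46 = 419

419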